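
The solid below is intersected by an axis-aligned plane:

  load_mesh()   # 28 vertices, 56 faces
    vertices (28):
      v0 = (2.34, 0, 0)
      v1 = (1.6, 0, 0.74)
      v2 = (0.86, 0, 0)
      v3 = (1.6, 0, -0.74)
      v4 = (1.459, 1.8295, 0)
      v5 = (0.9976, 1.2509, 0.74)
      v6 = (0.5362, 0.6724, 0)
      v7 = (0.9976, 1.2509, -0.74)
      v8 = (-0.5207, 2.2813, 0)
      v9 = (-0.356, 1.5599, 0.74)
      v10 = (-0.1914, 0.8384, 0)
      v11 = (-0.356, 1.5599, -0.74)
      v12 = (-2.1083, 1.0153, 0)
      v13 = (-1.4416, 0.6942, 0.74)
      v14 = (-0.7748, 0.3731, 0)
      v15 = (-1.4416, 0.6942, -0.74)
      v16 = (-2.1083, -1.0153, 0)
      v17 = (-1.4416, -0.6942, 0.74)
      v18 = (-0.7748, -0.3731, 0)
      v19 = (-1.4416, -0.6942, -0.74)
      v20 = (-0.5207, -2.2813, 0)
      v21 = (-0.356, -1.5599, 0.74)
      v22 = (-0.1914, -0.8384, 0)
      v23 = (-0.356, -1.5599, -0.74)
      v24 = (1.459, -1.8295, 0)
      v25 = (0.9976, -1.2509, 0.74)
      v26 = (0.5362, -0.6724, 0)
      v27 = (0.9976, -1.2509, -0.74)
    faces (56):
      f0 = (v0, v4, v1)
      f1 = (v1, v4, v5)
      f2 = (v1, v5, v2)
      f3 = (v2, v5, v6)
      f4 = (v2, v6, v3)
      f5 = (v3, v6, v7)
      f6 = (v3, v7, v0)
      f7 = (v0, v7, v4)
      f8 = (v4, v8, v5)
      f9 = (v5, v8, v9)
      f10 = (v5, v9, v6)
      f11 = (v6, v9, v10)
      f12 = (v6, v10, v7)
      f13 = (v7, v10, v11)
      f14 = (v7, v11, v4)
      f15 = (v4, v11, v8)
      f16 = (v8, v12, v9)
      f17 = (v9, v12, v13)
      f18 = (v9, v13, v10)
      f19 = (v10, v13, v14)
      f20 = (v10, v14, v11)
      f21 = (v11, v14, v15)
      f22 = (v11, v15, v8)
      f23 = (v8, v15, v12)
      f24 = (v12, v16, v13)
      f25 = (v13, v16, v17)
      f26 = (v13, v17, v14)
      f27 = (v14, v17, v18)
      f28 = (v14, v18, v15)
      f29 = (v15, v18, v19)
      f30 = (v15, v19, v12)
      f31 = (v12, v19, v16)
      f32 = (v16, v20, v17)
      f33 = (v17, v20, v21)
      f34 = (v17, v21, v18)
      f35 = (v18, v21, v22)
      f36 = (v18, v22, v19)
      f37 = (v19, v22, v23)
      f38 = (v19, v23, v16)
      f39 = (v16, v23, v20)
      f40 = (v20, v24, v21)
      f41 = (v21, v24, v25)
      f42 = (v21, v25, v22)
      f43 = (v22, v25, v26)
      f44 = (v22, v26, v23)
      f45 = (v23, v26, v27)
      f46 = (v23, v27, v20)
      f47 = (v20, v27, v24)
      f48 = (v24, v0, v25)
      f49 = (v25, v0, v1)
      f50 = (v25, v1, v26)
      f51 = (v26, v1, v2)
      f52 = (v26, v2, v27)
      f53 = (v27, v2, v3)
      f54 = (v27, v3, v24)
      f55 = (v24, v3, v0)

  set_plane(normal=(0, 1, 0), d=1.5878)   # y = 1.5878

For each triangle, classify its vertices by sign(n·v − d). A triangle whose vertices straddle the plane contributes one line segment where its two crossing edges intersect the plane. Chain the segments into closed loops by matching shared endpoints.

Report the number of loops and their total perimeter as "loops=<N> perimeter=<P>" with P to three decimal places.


loops=1 perimeter=6.730

Straddling triangles (10 of 56):
  (v0,v4,v1) [-+-] → (1.57539, 1.5878, 0)–(1.47763, 1.5878, 0.0977633)  len=0.1383
  (v1,v4,v5) [-+-] → (1.47763, 1.5878, 0.0977633)–(1.26626, 1.5878, 0.309122)  len=0.2989
  (v0,v7,v4) [--+] → (1.26626, 1.5878, -0.309122)–(1.57539, 1.5878, 0)  len=0.4372
  (v4,v8,v5) [++-] → (0.501176, 1.5878, 0.498049)–(1.26626, 1.5878, 0.309122)  len=0.7881
  (v5,v8,v9) [-+-] → (0.501176, 1.5878, 0.498049)–(-0.36237, 1.5878, 0.711381)  len=0.8895
  (v7,v11,v4) [--+] → (-0.168172, 1.5878, -0.66342)–(1.26626, 1.5878, -0.309122)  len=1.4775
  (v4,v11,v8) [+-+] → (-0.168172, 1.5878, -0.66342)–(-0.36237, 1.5878, -0.711381)  len=0.2000
  (v8,v12,v9) [+--] → (-1.39037, 1.5878, 0)–(-0.36237, 1.5878, 0.711381)  len=1.2501
  (v11,v15,v8) [--+] → (-0.923097, 1.5878, -0.323351)–(-0.36237, 1.5878, -0.711381)  len=0.6819
  (v8,v15,v12) [+--] → (-0.923097, 1.5878, -0.323351)–(-1.39037, 1.5878, 0)  len=0.5682

Chained into 1 loop(s):
  loop 1: 10 segments, perimeter = 6.7298
Total perimeter = 6.730


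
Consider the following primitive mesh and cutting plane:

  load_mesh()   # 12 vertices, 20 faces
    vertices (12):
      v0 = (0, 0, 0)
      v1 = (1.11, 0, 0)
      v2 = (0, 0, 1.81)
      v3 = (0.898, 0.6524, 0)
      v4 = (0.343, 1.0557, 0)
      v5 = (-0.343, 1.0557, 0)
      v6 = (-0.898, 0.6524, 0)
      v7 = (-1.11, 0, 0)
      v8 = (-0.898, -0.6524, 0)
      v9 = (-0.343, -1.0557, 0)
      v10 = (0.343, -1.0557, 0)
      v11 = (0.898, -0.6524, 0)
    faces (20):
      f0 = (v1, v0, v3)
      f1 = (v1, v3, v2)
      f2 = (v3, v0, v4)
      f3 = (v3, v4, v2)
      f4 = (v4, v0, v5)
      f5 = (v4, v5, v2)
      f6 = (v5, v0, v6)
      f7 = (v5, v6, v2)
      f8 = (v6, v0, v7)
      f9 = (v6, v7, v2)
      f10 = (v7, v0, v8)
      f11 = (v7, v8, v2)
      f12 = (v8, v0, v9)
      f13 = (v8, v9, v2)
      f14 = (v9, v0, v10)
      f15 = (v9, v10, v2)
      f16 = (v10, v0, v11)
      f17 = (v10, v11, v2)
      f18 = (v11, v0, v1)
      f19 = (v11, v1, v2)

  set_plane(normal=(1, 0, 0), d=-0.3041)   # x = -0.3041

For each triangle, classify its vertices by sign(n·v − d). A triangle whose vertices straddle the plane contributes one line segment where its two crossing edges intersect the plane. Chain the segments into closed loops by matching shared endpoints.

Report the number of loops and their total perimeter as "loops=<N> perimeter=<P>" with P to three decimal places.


loops=1 perimeter=5.532

Straddling triangles (12 of 20):
  (v4,v0,v5) [++-] → (-0.3041, 0.935972, 0)–(-0.3041, 1.0557, 0)  len=0.1197
  (v4,v5,v2) [+-+] → (-0.3041, 1.0557, 0)–(-0.3041, 0.935972, 0.205274)  len=0.2376
  (v5,v0,v6) [-+-] → (-0.3041, 0.935972, 0)–(-0.3041, 0.22093, 0)  len=0.7150
  (v5,v6,v2) [--+] → (-0.3041, 0.22093, 1.19706)–(-0.3041, 0.935972, 0.205274)  len=1.2227
  (v6,v0,v7) [-+-] → (-0.3041, 0.22093, 0)–(-0.3041, 0, 0)  len=0.2209
  (v6,v7,v2) [--+] → (-0.3041, 0, 1.31413)–(-0.3041, 0.22093, 1.19706)  len=0.2500
  (v7,v0,v8) [-+-] → (-0.3041, 0, 0)–(-0.3041, -0.22093, 0)  len=0.2209
  (v7,v8,v2) [--+] → (-0.3041, -0.22093, 1.19706)–(-0.3041, 0, 1.31413)  len=0.2500
  (v8,v0,v9) [-+-] → (-0.3041, -0.22093, 0)–(-0.3041, -0.935972, 0)  len=0.7150
  (v8,v9,v2) [--+] → (-0.3041, -0.935972, 0.205274)–(-0.3041, -0.22093, 1.19706)  len=1.2227
  (v9,v0,v10) [-++] → (-0.3041, -0.935972, 0)–(-0.3041, -1.0557, 0)  len=0.1197
  (v9,v10,v2) [-++] → (-0.3041, -1.0557, 0)–(-0.3041, -0.935972, 0.205274)  len=0.2376

Chained into 1 loop(s):
  loop 1: 12 segments, perimeter = 5.5321
Total perimeter = 5.532


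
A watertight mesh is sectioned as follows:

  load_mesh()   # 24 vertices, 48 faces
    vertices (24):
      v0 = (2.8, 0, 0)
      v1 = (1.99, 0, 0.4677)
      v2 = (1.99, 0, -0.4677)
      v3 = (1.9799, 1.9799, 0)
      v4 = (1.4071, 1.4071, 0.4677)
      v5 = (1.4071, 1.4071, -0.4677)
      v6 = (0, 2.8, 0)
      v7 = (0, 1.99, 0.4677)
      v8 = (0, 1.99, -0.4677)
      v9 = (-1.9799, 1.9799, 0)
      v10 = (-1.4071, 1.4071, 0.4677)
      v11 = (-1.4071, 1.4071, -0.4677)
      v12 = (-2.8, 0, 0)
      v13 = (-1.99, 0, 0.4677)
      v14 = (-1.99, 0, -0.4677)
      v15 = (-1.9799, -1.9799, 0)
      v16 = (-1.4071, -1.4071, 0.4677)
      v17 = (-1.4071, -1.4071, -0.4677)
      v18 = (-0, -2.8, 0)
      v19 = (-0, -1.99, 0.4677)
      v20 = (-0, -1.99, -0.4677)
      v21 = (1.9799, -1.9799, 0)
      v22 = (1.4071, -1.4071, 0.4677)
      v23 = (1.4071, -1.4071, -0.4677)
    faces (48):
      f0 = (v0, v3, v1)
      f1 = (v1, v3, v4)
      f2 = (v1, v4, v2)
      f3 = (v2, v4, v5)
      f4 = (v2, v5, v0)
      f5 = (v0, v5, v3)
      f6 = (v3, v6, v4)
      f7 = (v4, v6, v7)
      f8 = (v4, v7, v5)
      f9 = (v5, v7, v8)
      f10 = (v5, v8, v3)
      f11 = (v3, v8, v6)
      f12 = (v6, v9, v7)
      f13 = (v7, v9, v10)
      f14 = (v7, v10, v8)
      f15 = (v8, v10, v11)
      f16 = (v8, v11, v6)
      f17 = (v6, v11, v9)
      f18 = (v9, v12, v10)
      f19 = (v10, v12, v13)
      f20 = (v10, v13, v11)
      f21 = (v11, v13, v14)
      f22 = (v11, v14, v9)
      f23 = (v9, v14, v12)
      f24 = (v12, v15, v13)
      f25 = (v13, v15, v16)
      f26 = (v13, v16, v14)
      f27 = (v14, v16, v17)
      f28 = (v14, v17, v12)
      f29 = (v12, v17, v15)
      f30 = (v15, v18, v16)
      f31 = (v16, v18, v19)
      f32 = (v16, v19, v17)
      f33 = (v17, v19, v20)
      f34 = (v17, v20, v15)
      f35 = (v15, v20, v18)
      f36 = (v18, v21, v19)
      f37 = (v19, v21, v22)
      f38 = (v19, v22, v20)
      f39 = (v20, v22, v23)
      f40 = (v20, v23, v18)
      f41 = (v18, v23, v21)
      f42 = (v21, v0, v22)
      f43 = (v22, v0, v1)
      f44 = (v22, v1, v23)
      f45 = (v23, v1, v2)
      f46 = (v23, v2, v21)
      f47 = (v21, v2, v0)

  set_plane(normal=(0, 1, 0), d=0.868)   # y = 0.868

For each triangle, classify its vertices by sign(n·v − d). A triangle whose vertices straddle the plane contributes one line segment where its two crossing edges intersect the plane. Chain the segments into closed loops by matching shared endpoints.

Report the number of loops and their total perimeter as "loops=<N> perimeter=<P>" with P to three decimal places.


Straddling triangles (12 of 48):
  (v0,v3,v1) [-+-] → (2.44046, 0.868, 0)–(1.98557, 0.868, 0.262658)  len=0.5253
  (v1,v3,v4) [-++] → (1.98557, 0.868, 0.262658)–(1.63043, 0.868, 0.4677)  len=0.4101
  (v1,v4,v2) [-+-] → (1.63043, 0.868, 0.4677)–(1.63043, 0.868, 0.109322)  len=0.3584
  (v2,v4,v5) [-++] → (1.63043, 0.868, 0.109322)–(1.63043, 0.868, -0.4677)  len=0.5770
  (v2,v5,v0) [-+-] → (1.63043, 0.868, -0.4677)–(1.94076, 0.868, -0.288511)  len=0.3584
  (v0,v5,v3) [-++] → (1.94076, 0.868, -0.288511)–(2.44046, 0.868, 0)  len=0.5770
  (v9,v12,v10) [+-+] → (-2.44046, 0.868, 0)–(-1.94076, 0.868, 0.288511)  len=0.5770
  (v10,v12,v13) [+--] → (-1.94076, 0.868, 0.288511)–(-1.63043, 0.868, 0.4677)  len=0.3584
  (v10,v13,v11) [+-+] → (-1.63043, 0.868, 0.4677)–(-1.63043, 0.868, -0.109322)  len=0.5770
  (v11,v13,v14) [+--] → (-1.63043, 0.868, -0.109322)–(-1.63043, 0.868, -0.4677)  len=0.3584
  (v11,v14,v9) [+-+] → (-1.63043, 0.868, -0.4677)–(-1.98557, 0.868, -0.262658)  len=0.4101
  (v9,v14,v12) [+--] → (-1.98557, 0.868, -0.262658)–(-2.44046, 0.868, 0)  len=0.5253

Chained into 2 loop(s):
  loop 1: 6 segments, perimeter = 2.8061
  loop 2: 6 segments, perimeter = 2.8061
Total perimeter = 5.612

loops=2 perimeter=5.612


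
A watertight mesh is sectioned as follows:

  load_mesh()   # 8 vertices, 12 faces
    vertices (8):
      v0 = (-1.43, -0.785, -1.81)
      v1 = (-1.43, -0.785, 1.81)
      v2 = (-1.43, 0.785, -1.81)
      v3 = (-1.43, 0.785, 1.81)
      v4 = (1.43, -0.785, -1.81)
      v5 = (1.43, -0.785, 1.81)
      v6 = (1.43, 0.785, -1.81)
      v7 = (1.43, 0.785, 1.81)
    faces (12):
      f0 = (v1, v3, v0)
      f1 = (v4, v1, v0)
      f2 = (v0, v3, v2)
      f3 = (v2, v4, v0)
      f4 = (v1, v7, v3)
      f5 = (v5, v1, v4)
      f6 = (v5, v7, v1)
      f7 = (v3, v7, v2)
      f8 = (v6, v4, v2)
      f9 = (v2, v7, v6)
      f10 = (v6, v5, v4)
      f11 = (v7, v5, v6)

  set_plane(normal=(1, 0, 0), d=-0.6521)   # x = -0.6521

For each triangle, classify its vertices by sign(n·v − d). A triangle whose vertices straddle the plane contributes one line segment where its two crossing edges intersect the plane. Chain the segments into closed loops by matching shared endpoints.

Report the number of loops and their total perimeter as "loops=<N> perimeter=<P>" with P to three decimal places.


Straddling triangles (8 of 12):
  (v4,v1,v0) [+--] → (-0.6521, -0.785, 0.825385)–(-0.6521, -0.785, -1.81)  len=2.6354
  (v2,v4,v0) [-+-] → (-0.6521, 0.357971, -1.81)–(-0.6521, -0.785, -1.81)  len=1.1430
  (v1,v7,v3) [-+-] → (-0.6521, -0.357971, 1.81)–(-0.6521, 0.785, 1.81)  len=1.1430
  (v5,v1,v4) [+-+] → (-0.6521, -0.785, 1.81)–(-0.6521, -0.785, 0.825385)  len=0.9846
  (v5,v7,v1) [++-] → (-0.6521, -0.357971, 1.81)–(-0.6521, -0.785, 1.81)  len=0.4270
  (v3,v7,v2) [-+-] → (-0.6521, 0.785, 1.81)–(-0.6521, 0.785, -0.825385)  len=2.6354
  (v6,v4,v2) [++-] → (-0.6521, 0.357971, -1.81)–(-0.6521, 0.785, -1.81)  len=0.4270
  (v2,v7,v6) [-++] → (-0.6521, 0.785, -0.825385)–(-0.6521, 0.785, -1.81)  len=0.9846

Chained into 1 loop(s):
  loop 1: 8 segments, perimeter = 10.3800
Total perimeter = 10.380

loops=1 perimeter=10.380


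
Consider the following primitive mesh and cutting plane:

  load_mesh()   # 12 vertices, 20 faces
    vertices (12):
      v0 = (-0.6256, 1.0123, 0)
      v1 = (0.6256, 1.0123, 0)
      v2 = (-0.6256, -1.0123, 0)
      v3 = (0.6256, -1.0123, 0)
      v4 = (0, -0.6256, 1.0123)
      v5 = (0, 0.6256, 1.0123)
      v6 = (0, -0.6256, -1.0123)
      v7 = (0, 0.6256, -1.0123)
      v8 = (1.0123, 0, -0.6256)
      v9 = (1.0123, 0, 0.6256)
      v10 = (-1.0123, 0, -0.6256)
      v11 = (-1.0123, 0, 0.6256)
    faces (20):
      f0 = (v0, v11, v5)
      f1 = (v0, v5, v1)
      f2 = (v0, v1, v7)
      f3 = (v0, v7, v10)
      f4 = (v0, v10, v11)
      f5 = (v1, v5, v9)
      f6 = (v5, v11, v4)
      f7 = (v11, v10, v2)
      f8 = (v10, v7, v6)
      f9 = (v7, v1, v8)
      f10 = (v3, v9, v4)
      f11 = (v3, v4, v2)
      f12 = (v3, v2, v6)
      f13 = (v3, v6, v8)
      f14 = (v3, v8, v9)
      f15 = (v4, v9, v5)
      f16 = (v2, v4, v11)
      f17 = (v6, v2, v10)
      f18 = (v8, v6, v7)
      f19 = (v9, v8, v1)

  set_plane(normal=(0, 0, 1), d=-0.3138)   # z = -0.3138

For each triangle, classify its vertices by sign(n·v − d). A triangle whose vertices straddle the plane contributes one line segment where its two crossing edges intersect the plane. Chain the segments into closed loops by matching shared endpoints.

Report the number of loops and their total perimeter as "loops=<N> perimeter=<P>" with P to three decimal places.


Straddling triangles (10 of 20):
  (v0,v1,v7) [++-] → (0.431672, 0.892428, -0.3138)–(-0.431672, 0.892428, -0.3138)  len=0.8633
  (v0,v7,v10) [+--] → (-0.431672, 0.892428, -0.3138)–(-0.819568, 0.504532, -0.3138)  len=0.5486
  (v0,v10,v11) [+-+] → (-0.819568, 0.504532, -0.3138)–(-1.0123, 0, -0.3138)  len=0.5401
  (v11,v10,v2) [+-+] → (-1.0123, 0, -0.3138)–(-0.819568, -0.504532, -0.3138)  len=0.5401
  (v7,v1,v8) [-+-] → (0.431672, 0.892428, -0.3138)–(0.819568, 0.504532, -0.3138)  len=0.5486
  (v3,v2,v6) [++-] → (-0.431672, -0.892428, -0.3138)–(0.431672, -0.892428, -0.3138)  len=0.8633
  (v3,v6,v8) [+--] → (0.431672, -0.892428, -0.3138)–(0.819568, -0.504532, -0.3138)  len=0.5486
  (v3,v8,v9) [+-+] → (0.819568, -0.504532, -0.3138)–(1.0123, 0, -0.3138)  len=0.5401
  (v6,v2,v10) [-+-] → (-0.431672, -0.892428, -0.3138)–(-0.819568, -0.504532, -0.3138)  len=0.5486
  (v9,v8,v1) [+-+] → (1.0123, 0, -0.3138)–(0.819568, 0.504532, -0.3138)  len=0.5401

Chained into 1 loop(s):
  loop 1: 10 segments, perimeter = 6.0813
Total perimeter = 6.081

loops=1 perimeter=6.081


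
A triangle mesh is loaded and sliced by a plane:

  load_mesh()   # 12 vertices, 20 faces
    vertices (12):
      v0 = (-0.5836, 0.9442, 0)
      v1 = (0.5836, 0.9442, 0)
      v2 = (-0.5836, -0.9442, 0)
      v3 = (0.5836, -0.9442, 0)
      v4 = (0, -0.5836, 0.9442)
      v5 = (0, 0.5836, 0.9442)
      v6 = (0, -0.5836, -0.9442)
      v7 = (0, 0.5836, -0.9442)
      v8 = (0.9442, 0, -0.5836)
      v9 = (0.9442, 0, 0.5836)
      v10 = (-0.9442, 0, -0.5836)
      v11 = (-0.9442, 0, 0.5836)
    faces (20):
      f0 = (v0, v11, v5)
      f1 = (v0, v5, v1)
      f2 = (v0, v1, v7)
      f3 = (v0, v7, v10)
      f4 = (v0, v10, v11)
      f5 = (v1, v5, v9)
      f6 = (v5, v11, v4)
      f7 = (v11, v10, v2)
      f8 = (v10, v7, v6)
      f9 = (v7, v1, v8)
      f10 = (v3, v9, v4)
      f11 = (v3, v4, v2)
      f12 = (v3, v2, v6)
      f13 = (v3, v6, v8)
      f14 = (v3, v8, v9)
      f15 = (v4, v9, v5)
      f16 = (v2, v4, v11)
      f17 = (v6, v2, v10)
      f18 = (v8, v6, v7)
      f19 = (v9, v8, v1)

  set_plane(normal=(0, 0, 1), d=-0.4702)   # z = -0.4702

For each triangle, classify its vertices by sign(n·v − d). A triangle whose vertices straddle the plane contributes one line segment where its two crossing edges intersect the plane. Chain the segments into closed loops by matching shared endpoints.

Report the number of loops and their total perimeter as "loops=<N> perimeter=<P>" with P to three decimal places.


loops=1 perimeter=5.245

Straddling triangles (10 of 20):
  (v0,v1,v7) [++-] → (0.292974, 0.764626, -0.4702)–(-0.292974, 0.764626, -0.4702)  len=0.5859
  (v0,v7,v10) [+--] → (-0.292974, 0.764626, -0.4702)–(-0.874131, 0.183469, -0.4702)  len=0.8219
  (v0,v10,v11) [+-+] → (-0.874131, 0.183469, -0.4702)–(-0.9442, 0, -0.4702)  len=0.1964
  (v11,v10,v2) [+-+] → (-0.9442, 0, -0.4702)–(-0.874131, -0.183469, -0.4702)  len=0.1964
  (v7,v1,v8) [-+-] → (0.292974, 0.764626, -0.4702)–(0.874131, 0.183469, -0.4702)  len=0.8219
  (v3,v2,v6) [++-] → (-0.292974, -0.764626, -0.4702)–(0.292974, -0.764626, -0.4702)  len=0.5859
  (v3,v6,v8) [+--] → (0.292974, -0.764626, -0.4702)–(0.874131, -0.183469, -0.4702)  len=0.8219
  (v3,v8,v9) [+-+] → (0.874131, -0.183469, -0.4702)–(0.9442, 0, -0.4702)  len=0.1964
  (v6,v2,v10) [-+-] → (-0.292974, -0.764626, -0.4702)–(-0.874131, -0.183469, -0.4702)  len=0.8219
  (v9,v8,v1) [+-+] → (0.9442, 0, -0.4702)–(0.874131, 0.183469, -0.4702)  len=0.1964

Chained into 1 loop(s):
  loop 1: 10 segments, perimeter = 5.2450
Total perimeter = 5.245


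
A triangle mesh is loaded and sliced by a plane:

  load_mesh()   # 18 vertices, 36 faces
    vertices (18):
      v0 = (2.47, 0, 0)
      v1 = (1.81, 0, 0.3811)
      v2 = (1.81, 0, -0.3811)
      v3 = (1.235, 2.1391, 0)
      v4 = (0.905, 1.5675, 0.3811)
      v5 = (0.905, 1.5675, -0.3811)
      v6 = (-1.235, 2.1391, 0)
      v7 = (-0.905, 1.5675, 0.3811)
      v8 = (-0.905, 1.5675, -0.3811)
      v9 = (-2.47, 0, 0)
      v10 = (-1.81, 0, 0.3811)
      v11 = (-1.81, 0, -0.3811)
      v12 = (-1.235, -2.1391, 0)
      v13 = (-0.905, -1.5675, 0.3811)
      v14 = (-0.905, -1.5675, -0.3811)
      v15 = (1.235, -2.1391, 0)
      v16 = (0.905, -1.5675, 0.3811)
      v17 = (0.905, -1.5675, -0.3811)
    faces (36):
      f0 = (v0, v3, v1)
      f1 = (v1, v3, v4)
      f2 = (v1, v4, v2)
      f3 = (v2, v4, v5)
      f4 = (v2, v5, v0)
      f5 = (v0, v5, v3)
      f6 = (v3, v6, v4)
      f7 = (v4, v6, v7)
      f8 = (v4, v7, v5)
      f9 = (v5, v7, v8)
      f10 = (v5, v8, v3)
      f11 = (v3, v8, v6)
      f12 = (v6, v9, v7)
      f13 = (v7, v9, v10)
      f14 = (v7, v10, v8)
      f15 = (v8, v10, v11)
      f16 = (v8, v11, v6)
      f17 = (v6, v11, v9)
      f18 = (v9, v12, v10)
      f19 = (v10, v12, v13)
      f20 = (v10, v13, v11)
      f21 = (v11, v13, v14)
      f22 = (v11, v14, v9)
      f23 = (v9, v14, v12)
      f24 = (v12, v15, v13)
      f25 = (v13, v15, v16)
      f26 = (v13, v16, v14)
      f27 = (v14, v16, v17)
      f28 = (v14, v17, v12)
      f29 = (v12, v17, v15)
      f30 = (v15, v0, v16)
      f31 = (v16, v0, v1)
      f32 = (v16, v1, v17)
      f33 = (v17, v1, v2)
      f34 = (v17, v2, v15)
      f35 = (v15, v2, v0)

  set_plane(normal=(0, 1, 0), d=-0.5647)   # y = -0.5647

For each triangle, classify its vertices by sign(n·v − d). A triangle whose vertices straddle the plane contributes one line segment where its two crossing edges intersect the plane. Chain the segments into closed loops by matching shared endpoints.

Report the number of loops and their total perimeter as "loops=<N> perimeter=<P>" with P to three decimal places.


loops=2 perimeter=4.573

Straddling triangles (12 of 36):
  (v9,v12,v10) [+-+] → (-2.14397, -0.5647, 0)–(-1.65821, -0.5647, 0.280494)  len=0.5609
  (v10,v12,v13) [+--] → (-1.65821, -0.5647, 0.280494)–(-1.48397, -0.5647, 0.3811)  len=0.2012
  (v10,v13,v11) [+-+] → (-1.48397, -0.5647, 0.3811)–(-1.48397, -0.5647, -0.106513)  len=0.4876
  (v11,v13,v14) [+--] → (-1.48397, -0.5647, -0.106513)–(-1.48397, -0.5647, -0.3811)  len=0.2746
  (v11,v14,v9) [+-+] → (-1.48397, -0.5647, -0.3811)–(-1.9062, -0.5647, -0.137293)  len=0.4876
  (v9,v14,v12) [+--] → (-1.9062, -0.5647, -0.137293)–(-2.14397, -0.5647, 0)  len=0.2746
  (v15,v0,v16) [-+-] → (2.14397, -0.5647, 0)–(1.9062, -0.5647, 0.137293)  len=0.2746
  (v16,v0,v1) [-++] → (1.9062, -0.5647, 0.137293)–(1.48397, -0.5647, 0.3811)  len=0.4876
  (v16,v1,v17) [-+-] → (1.48397, -0.5647, 0.3811)–(1.48397, -0.5647, 0.106513)  len=0.2746
  (v17,v1,v2) [-++] → (1.48397, -0.5647, 0.106513)–(1.48397, -0.5647, -0.3811)  len=0.4876
  (v17,v2,v15) [-+-] → (1.48397, -0.5647, -0.3811)–(1.65821, -0.5647, -0.280494)  len=0.2012
  (v15,v2,v0) [-++] → (1.65821, -0.5647, -0.280494)–(2.14397, -0.5647, 0)  len=0.5609

Chained into 2 loop(s):
  loop 1: 6 segments, perimeter = 2.2865
  loop 2: 6 segments, perimeter = 2.2865
Total perimeter = 4.573


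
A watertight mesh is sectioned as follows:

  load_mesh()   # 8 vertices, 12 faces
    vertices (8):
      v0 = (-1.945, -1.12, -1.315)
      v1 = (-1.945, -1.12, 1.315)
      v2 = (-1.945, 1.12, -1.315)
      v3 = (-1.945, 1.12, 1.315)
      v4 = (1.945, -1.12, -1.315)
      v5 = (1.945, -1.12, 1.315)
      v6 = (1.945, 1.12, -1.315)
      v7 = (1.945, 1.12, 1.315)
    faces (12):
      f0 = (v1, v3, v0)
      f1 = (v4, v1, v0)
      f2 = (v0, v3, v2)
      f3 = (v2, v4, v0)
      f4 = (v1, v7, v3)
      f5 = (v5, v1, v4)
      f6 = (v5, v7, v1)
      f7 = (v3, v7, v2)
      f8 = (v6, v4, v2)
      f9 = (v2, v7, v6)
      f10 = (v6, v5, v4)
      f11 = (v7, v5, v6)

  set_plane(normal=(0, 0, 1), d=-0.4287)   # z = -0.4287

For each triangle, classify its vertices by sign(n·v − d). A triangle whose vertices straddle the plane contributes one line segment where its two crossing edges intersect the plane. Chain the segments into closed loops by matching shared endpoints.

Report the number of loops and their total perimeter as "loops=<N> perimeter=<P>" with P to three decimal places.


loops=1 perimeter=12.260

Straddling triangles (8 of 12):
  (v1,v3,v0) [++-] → (-1.945, -0.365129, -0.4287)–(-1.945, -1.12, -0.4287)  len=0.7549
  (v4,v1,v0) [-+-] → (0.634085, -1.12, -0.4287)–(-1.945, -1.12, -0.4287)  len=2.5791
  (v0,v3,v2) [-+-] → (-1.945, -0.365129, -0.4287)–(-1.945, 1.12, -0.4287)  len=1.4851
  (v5,v1,v4) [++-] → (0.634085, -1.12, -0.4287)–(1.945, -1.12, -0.4287)  len=1.3109
  (v3,v7,v2) [++-] → (-0.634085, 1.12, -0.4287)–(-1.945, 1.12, -0.4287)  len=1.3109
  (v2,v7,v6) [-+-] → (-0.634085, 1.12, -0.4287)–(1.945, 1.12, -0.4287)  len=2.5791
  (v6,v5,v4) [-+-] → (1.945, 0.365129, -0.4287)–(1.945, -1.12, -0.4287)  len=1.4851
  (v7,v5,v6) [++-] → (1.945, 0.365129, -0.4287)–(1.945, 1.12, -0.4287)  len=0.7549

Chained into 1 loop(s):
  loop 1: 8 segments, perimeter = 12.2600
Total perimeter = 12.260


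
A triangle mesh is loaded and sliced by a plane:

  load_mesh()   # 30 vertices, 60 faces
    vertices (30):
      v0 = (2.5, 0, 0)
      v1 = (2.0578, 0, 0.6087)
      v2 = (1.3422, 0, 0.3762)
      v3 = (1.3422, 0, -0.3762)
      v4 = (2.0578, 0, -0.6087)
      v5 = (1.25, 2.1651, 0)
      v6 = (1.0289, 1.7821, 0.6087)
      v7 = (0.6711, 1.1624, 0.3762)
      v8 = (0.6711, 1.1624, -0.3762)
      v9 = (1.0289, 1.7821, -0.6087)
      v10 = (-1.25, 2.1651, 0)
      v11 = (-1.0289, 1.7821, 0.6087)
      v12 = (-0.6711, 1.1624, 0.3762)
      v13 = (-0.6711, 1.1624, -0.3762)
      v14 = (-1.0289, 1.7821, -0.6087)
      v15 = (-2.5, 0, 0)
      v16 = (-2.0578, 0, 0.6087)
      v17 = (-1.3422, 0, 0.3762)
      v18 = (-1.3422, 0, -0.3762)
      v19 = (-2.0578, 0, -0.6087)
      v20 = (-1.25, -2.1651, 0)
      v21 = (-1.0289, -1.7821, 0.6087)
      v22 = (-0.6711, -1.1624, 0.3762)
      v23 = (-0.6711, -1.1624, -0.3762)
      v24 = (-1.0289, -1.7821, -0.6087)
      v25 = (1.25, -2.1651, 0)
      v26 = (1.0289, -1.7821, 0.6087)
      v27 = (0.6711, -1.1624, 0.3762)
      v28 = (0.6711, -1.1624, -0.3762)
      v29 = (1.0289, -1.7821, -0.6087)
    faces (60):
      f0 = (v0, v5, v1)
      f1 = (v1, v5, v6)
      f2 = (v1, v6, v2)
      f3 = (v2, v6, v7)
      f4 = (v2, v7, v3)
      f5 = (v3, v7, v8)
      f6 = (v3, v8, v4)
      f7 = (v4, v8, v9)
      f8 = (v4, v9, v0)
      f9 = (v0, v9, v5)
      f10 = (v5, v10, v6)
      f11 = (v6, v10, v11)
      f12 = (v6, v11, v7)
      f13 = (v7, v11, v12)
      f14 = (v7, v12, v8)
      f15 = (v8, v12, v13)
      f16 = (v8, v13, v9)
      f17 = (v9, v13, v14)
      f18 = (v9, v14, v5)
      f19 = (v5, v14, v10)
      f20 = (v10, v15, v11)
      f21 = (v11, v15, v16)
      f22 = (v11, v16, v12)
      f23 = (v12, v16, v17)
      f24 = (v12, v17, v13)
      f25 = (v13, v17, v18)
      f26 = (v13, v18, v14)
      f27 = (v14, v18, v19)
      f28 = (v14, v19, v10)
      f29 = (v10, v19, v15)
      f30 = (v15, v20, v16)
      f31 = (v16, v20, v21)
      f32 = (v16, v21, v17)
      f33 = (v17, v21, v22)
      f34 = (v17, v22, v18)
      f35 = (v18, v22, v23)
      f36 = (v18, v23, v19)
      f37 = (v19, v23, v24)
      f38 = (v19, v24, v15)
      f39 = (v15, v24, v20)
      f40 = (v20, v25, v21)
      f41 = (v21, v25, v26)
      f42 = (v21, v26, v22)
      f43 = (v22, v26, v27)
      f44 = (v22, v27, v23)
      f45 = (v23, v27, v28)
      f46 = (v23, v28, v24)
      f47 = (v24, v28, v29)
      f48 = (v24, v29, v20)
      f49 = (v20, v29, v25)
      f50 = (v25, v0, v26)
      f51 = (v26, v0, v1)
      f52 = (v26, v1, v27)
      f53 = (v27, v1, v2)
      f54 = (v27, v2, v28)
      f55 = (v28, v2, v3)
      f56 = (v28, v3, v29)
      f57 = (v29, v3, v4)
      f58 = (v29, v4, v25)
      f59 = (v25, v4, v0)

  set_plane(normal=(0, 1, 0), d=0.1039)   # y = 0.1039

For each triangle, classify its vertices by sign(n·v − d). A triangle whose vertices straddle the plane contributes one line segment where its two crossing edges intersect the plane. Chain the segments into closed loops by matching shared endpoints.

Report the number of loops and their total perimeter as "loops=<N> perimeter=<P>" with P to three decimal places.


loops=2 perimeter=7.524

Straddling triangles (20 of 60):
  (v0,v5,v1) [-+-] → (2.44001, 0.1039, 0)–(2.01903, 0.1039, 0.579489)  len=0.7163
  (v1,v5,v6) [-++] → (2.01903, 0.1039, 0.579489)–(1.99781, 0.1039, 0.6087)  len=0.0361
  (v1,v6,v2) [-+-] → (1.99781, 0.1039, 0.6087)–(1.32393, 0.1039, 0.389755)  len=0.7086
  (v2,v6,v7) [-++] → (1.32393, 0.1039, 0.389755)–(1.28221, 0.1039, 0.3762)  len=0.0439
  (v2,v7,v3) [-+-] → (1.28221, 0.1039, 0.3762)–(1.28221, 0.1039, -0.308947)  len=0.6851
  (v3,v7,v8) [-++] → (1.28221, 0.1039, -0.308947)–(1.28221, 0.1039, -0.3762)  len=0.0673
  (v3,v8,v4) [-+-] → (1.28221, 0.1039, -0.3762)–(1.93385, 0.1039, -0.587918)  len=0.6852
  (v4,v8,v9) [-++] → (1.93385, 0.1039, -0.587918)–(1.99781, 0.1039, -0.6087)  len=0.0673
  (v4,v9,v0) [-+-] → (1.99781, 0.1039, -0.6087)–(2.41423, 0.1039, -0.0354884)  len=0.7085
  (v0,v9,v5) [-++] → (2.41423, 0.1039, -0.0354884)–(2.44001, 0.1039, 0)  len=0.0439
  (v10,v15,v11) [+-+] → (-2.44001, 0.1039, 0)–(-2.41423, 0.1039, 0.0354884)  len=0.0439
  (v11,v15,v16) [+--] → (-2.41423, 0.1039, 0.0354884)–(-1.99781, 0.1039, 0.6087)  len=0.7085
  (v11,v16,v12) [+-+] → (-1.99781, 0.1039, 0.6087)–(-1.93385, 0.1039, 0.587918)  len=0.0673
  (v12,v16,v17) [+--] → (-1.93385, 0.1039, 0.587918)–(-1.28221, 0.1039, 0.3762)  len=0.6852
  (v12,v17,v13) [+-+] → (-1.28221, 0.1039, 0.3762)–(-1.28221, 0.1039, 0.308947)  len=0.0673
  (v13,v17,v18) [+--] → (-1.28221, 0.1039, 0.308947)–(-1.28221, 0.1039, -0.3762)  len=0.6851
  (v13,v18,v14) [+-+] → (-1.28221, 0.1039, -0.3762)–(-1.32393, 0.1039, -0.389755)  len=0.0439
  (v14,v18,v19) [+--] → (-1.32393, 0.1039, -0.389755)–(-1.99781, 0.1039, -0.6087)  len=0.7086
  (v14,v19,v10) [+-+] → (-1.99781, 0.1039, -0.6087)–(-2.01903, 0.1039, -0.579489)  len=0.0361
  (v10,v19,v15) [+--] → (-2.01903, 0.1039, -0.579489)–(-2.44001, 0.1039, 0)  len=0.7163

Chained into 2 loop(s):
  loop 1: 10 segments, perimeter = 3.7620
  loop 2: 10 segments, perimeter = 3.7620
Total perimeter = 7.524


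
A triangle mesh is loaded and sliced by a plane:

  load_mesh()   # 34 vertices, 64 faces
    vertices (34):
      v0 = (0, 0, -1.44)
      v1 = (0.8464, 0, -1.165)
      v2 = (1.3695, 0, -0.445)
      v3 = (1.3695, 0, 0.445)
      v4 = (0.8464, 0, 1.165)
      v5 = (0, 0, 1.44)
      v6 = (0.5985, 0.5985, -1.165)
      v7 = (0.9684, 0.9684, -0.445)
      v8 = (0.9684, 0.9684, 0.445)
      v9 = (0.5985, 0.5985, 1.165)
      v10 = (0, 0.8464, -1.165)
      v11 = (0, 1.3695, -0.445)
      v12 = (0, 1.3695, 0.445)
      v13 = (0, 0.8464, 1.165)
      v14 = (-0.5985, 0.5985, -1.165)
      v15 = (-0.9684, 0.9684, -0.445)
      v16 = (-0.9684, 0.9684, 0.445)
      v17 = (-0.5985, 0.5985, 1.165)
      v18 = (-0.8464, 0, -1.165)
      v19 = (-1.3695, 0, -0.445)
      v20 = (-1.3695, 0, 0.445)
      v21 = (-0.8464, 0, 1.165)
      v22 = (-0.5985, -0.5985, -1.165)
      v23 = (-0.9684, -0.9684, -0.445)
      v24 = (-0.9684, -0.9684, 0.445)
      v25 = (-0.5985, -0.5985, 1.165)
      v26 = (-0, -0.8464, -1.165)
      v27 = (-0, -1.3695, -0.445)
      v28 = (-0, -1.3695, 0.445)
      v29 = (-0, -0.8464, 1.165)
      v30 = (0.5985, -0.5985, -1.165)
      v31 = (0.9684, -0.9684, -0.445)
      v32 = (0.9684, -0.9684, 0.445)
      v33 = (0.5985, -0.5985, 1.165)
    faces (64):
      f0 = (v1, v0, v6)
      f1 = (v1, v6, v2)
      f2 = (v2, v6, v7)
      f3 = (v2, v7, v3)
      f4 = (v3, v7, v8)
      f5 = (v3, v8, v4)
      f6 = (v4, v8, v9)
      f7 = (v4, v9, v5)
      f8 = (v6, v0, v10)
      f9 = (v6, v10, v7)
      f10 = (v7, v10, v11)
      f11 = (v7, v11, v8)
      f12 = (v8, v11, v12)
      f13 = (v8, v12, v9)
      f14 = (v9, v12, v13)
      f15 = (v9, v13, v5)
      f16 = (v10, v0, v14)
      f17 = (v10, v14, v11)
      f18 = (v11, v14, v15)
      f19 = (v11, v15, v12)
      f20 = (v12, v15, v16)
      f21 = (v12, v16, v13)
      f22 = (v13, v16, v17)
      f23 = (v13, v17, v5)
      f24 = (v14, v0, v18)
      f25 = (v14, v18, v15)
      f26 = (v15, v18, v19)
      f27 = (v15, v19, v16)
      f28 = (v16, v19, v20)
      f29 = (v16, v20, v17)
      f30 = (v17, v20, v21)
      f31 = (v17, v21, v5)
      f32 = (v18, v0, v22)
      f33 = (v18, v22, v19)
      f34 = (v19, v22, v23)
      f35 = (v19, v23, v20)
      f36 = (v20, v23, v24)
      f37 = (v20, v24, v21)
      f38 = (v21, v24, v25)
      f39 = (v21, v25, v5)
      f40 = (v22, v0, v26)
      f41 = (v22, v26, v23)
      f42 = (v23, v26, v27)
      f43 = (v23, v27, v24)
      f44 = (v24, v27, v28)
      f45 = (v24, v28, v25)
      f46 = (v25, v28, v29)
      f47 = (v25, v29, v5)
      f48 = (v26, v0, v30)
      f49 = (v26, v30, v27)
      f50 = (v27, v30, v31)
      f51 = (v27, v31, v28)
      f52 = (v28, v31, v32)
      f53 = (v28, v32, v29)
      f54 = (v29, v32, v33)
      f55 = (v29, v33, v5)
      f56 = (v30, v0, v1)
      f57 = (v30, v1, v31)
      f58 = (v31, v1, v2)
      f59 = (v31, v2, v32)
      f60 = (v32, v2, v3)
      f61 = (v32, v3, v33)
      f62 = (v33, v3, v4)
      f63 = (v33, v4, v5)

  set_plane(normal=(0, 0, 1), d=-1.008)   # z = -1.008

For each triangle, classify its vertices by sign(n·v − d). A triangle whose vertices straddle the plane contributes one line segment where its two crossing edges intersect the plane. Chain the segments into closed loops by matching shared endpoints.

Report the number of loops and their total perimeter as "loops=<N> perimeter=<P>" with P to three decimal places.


Straddling triangles (16 of 64):
  (v1,v6,v2) [--+] → (0.766621, 0.467994, -1.008)–(0.960465, 0, -1.008)  len=0.5066
  (v2,v6,v7) [+-+] → (0.766621, 0.467994, -1.008)–(0.679159, 0.679159, -1.008)  len=0.2286
  (v6,v10,v7) [--+] → (0.211165, 0.873003, -1.008)–(0.679159, 0.679159, -1.008)  len=0.5066
  (v7,v10,v11) [+-+] → (0.211165, 0.873003, -1.008)–(0, 0.960465, -1.008)  len=0.2286
  (v10,v14,v11) [--+] → (-0.467994, 0.766621, -1.008)–(0, 0.960465, -1.008)  len=0.5066
  (v11,v14,v15) [+-+] → (-0.467994, 0.766621, -1.008)–(-0.679159, 0.679159, -1.008)  len=0.2286
  (v14,v18,v15) [--+] → (-0.873003, 0.211165, -1.008)–(-0.679159, 0.679159, -1.008)  len=0.5066
  (v15,v18,v19) [+-+] → (-0.873003, 0.211165, -1.008)–(-0.960465, 0, -1.008)  len=0.2286
  (v18,v22,v19) [--+] → (-0.766621, -0.467994, -1.008)–(-0.960465, 0, -1.008)  len=0.5066
  (v19,v22,v23) [+-+] → (-0.766621, -0.467994, -1.008)–(-0.679159, -0.679159, -1.008)  len=0.2286
  (v22,v26,v23) [--+] → (-0.211165, -0.873003, -1.008)–(-0.679159, -0.679159, -1.008)  len=0.5066
  (v23,v26,v27) [+-+] → (-0.211165, -0.873003, -1.008)–(0, -0.960465, -1.008)  len=0.2286
  (v26,v30,v27) [--+] → (0.467994, -0.766621, -1.008)–(0, -0.960465, -1.008)  len=0.5066
  (v27,v30,v31) [+-+] → (0.467994, -0.766621, -1.008)–(0.679159, -0.679159, -1.008)  len=0.2286
  (v30,v1,v31) [--+] → (0.873003, -0.211165, -1.008)–(0.679159, -0.679159, -1.008)  len=0.5066
  (v31,v1,v2) [+-+] → (0.873003, -0.211165, -1.008)–(0.960465, 0, -1.008)  len=0.2286

Chained into 1 loop(s):
  loop 1: 16 segments, perimeter = 5.8809
Total perimeter = 5.881

loops=1 perimeter=5.881


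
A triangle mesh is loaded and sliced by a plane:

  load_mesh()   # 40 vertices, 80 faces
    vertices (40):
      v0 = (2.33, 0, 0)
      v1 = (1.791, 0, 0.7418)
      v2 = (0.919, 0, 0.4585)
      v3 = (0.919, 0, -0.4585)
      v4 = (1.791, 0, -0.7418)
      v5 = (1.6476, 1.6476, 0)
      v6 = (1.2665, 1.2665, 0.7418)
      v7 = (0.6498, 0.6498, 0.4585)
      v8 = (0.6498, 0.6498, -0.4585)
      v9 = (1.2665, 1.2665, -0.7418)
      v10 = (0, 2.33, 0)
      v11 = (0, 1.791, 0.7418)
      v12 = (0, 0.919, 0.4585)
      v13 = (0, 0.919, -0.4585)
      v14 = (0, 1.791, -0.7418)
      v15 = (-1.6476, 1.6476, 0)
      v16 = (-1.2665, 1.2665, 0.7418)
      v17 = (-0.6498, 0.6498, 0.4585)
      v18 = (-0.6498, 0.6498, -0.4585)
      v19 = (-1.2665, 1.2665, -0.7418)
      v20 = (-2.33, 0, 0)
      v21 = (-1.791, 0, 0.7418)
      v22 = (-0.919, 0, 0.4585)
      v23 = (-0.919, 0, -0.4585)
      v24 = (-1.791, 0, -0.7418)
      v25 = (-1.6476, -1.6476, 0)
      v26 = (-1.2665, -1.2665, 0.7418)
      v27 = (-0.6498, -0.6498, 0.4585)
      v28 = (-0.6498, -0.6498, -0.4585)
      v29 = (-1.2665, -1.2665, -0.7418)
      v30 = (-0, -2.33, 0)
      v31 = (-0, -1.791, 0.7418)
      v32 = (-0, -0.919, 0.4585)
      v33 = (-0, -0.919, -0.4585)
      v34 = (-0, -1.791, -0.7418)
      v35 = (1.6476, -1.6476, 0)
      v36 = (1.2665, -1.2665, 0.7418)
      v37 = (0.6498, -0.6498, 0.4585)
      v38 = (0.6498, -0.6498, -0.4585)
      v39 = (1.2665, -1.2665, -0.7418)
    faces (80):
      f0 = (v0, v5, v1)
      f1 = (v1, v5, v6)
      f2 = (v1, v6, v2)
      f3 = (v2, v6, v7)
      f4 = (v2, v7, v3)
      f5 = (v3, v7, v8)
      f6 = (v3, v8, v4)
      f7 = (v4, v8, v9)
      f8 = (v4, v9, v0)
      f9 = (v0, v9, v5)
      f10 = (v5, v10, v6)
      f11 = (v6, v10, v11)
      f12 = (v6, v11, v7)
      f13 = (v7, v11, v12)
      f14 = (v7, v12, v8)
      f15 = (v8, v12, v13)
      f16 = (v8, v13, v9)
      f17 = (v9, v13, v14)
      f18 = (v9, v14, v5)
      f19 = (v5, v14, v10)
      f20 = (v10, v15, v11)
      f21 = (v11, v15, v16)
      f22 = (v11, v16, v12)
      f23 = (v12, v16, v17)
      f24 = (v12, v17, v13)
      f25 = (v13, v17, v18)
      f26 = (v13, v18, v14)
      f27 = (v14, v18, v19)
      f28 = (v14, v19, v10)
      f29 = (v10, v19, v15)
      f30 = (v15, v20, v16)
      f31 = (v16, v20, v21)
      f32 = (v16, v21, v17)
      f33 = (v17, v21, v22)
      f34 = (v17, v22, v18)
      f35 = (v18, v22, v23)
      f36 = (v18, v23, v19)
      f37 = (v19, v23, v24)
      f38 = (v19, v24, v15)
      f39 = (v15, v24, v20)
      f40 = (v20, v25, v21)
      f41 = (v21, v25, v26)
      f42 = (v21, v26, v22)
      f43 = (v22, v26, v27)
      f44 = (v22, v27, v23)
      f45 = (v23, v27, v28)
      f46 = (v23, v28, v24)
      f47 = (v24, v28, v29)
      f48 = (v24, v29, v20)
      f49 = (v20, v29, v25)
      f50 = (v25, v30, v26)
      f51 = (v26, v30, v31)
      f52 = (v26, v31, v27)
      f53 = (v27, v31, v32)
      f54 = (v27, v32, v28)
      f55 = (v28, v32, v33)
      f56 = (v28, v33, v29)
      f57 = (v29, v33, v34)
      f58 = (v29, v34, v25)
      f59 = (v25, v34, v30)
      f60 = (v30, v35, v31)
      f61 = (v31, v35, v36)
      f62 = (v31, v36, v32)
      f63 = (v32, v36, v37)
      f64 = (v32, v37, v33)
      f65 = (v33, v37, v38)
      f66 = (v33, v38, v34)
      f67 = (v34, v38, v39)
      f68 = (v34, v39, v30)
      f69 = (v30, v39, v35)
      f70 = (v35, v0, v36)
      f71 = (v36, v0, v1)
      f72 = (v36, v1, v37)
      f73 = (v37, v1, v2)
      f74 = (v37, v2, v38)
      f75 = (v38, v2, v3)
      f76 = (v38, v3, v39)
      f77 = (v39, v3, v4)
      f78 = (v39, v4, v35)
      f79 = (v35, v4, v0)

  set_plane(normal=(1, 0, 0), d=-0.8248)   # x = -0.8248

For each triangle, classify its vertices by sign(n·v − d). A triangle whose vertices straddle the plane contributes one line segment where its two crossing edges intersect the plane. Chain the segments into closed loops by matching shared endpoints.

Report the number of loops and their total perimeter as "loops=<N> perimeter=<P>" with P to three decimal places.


loops=2 perimeter=10.540

Straddling triangles (24 of 80):
  (v10,v15,v11) [+-+] → (-0.8248, 1.98839, 0)–(-0.8248, 1.71921, 0.37045)  len=0.4579
  (v11,v15,v16) [+--] → (-0.8248, 1.71921, 0.37045)–(-0.8248, 1.44942, 0.7418)  len=0.4590
  (v11,v16,v12) [+-+] → (-0.8248, 1.44942, 0.7418)–(-0.8248, 1.14531, 0.642997)  len=0.3198
  (v12,v16,v17) [+-+] → (-0.8248, 1.14531, 0.642997)–(-0.8248, 0.8248, 0.538892)  len=0.3370
  (v14,v18,v19) [++-] → (-0.8248, 0.8248, -0.538892)–(-0.8248, 1.44942, -0.7418)  len=0.6568
  (v14,v19,v10) [+-+] → (-0.8248, 1.44942, -0.7418)–(-0.8248, 1.6374, -0.483092)  len=0.3198
  (v10,v19,v15) [+--] → (-0.8248, 1.6374, -0.483092)–(-0.8248, 1.98839, 0)  len=0.5971
  (v16,v21,v17) [--+] → (-0.8248, 0.550155, 0.501943)–(-0.8248, 0.8248, 0.538892)  len=0.2771
  (v17,v21,v22) [+--] → (-0.8248, 0.550155, 0.501943)–(-0.8248, 0.227382, 0.4585)  len=0.3257
  (v17,v22,v18) [+-+] → (-0.8248, 0.227382, 0.4585)–(-0.8248, 0.227382, 0.137618)  len=0.3209
  (v18,v22,v23) [+--] → (-0.8248, 0.227382, 0.137618)–(-0.8248, 0.227382, -0.4585)  len=0.5961
  (v18,v23,v19) [+--] → (-0.8248, 0.227382, -0.4585)–(-0.8248, 0.8248, -0.538892)  len=0.6028
  (v22,v26,v27) [--+] → (-0.8248, -0.8248, 0.538892)–(-0.8248, -0.227382, 0.4585)  len=0.6028
  (v22,v27,v23) [-+-] → (-0.8248, -0.227382, 0.4585)–(-0.8248, -0.227382, -0.137618)  len=0.5961
  (v23,v27,v28) [-++] → (-0.8248, -0.227382, -0.137618)–(-0.8248, -0.227382, -0.4585)  len=0.3209
  (v23,v28,v24) [-+-] → (-0.8248, -0.227382, -0.4585)–(-0.8248, -0.550155, -0.501943)  len=0.3257
  (v24,v28,v29) [-+-] → (-0.8248, -0.550155, -0.501943)–(-0.8248, -0.8248, -0.538892)  len=0.2771
  (v25,v30,v26) [-+-] → (-0.8248, -1.98839, 0)–(-0.8248, -1.6374, 0.483092)  len=0.5971
  (v26,v30,v31) [-++] → (-0.8248, -1.6374, 0.483092)–(-0.8248, -1.44942, 0.7418)  len=0.3198
  (v26,v31,v27) [-++] → (-0.8248, -1.44942, 0.7418)–(-0.8248, -0.8248, 0.538892)  len=0.6568
  (v28,v33,v29) [++-] → (-0.8248, -1.14531, -0.642997)–(-0.8248, -0.8248, -0.538892)  len=0.3370
  (v29,v33,v34) [-++] → (-0.8248, -1.14531, -0.642997)–(-0.8248, -1.44942, -0.7418)  len=0.3198
  (v29,v34,v25) [-+-] → (-0.8248, -1.44942, -0.7418)–(-0.8248, -1.71921, -0.37045)  len=0.4590
  (v25,v34,v30) [-++] → (-0.8248, -1.71921, -0.37045)–(-0.8248, -1.98839, 0)  len=0.4579

Chained into 2 loop(s):
  loop 1: 12 segments, perimeter = 5.2700
  loop 2: 12 segments, perimeter = 5.2700
Total perimeter = 10.540


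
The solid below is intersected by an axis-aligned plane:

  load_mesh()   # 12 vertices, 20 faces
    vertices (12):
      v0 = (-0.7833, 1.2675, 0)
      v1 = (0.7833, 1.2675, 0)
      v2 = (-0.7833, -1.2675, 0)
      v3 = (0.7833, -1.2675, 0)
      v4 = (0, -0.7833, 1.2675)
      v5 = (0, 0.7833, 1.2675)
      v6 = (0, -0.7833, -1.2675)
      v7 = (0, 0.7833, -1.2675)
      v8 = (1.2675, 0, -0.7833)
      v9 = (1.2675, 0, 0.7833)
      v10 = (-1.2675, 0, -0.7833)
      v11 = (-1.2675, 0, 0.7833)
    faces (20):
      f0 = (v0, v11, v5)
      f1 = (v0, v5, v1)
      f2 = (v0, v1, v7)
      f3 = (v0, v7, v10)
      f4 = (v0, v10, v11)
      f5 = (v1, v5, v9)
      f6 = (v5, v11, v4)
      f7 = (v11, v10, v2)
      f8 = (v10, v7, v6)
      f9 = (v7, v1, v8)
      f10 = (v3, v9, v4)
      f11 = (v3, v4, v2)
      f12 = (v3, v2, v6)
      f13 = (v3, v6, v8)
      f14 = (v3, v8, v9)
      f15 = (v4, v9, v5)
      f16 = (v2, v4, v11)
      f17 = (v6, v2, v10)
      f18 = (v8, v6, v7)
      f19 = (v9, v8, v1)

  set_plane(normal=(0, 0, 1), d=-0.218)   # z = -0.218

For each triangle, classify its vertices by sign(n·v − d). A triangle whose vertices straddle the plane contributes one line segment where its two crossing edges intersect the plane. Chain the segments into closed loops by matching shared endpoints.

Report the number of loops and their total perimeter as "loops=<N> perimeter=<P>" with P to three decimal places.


Straddling triangles (10 of 20):
  (v0,v1,v7) [++-] → (0.648579, 1.18422, -0.218)–(-0.648579, 1.18422, -0.218)  len=1.2972
  (v0,v7,v10) [+--] → (-0.648579, 1.18422, -0.218)–(-0.918058, 0.914742, -0.218)  len=0.3811
  (v0,v10,v11) [+-+] → (-0.918058, 0.914742, -0.218)–(-1.2675, 0, -0.218)  len=0.9792
  (v11,v10,v2) [+-+] → (-1.2675, 0, -0.218)–(-0.918058, -0.914742, -0.218)  len=0.9792
  (v7,v1,v8) [-+-] → (0.648579, 1.18422, -0.218)–(0.918058, 0.914742, -0.218)  len=0.3811
  (v3,v2,v6) [++-] → (-0.648579, -1.18422, -0.218)–(0.648579, -1.18422, -0.218)  len=1.2972
  (v3,v6,v8) [+--] → (0.648579, -1.18422, -0.218)–(0.918058, -0.914742, -0.218)  len=0.3811
  (v3,v8,v9) [+-+] → (0.918058, -0.914742, -0.218)–(1.2675, 0, -0.218)  len=0.9792
  (v6,v2,v10) [-+-] → (-0.648579, -1.18422, -0.218)–(-0.918058, -0.914742, -0.218)  len=0.3811
  (v9,v8,v1) [+-+] → (1.2675, 0, -0.218)–(0.918058, 0.914742, -0.218)  len=0.9792

Chained into 1 loop(s):
  loop 1: 10 segments, perimeter = 8.0356
Total perimeter = 8.036

loops=1 perimeter=8.036
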